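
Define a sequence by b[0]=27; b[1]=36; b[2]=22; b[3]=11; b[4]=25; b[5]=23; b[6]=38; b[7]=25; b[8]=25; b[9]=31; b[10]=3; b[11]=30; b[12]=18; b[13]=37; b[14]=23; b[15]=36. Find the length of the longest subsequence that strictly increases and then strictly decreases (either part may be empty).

6

inc[i] = longest strictly increasing subsequence ending at i; dec[i] = longest strictly decreasing subsequence starting at i:
i:      0  1  2  3  4  5  6  7  8  9 10 11 12 13 14 15
b[i]:  27 36 22 11 25 23 38 25 25 31  3 30 18 37 23 36
inc:    1  2  1  1  2  2  3  3  3  4  1  4  2  5  3  5
dec:    4  4  3  2  3  2  4  2  2  3  1  2  1  2  1  1
Best peak at i=6 (value 38): inc=3, dec=4, length 3+4−1 = 6.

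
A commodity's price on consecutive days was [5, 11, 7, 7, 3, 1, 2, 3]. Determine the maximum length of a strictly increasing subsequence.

3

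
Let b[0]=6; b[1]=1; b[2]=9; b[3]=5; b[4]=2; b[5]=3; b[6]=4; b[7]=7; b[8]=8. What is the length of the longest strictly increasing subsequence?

6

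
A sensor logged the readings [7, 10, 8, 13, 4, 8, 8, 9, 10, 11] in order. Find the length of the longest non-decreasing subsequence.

7

Track the smallest tail for each achievable length (allowing ties):
7 → extends → [7]
10 → extends → [7, 10]
8 → replaces 10 → [7, 8]
13 → extends → [7, 8, 13]
4 → replaces 7 → [4, 8, 13]
8 → replaces 13 → [4, 8, 8]
8 → extends → [4, 8, 8, 8]
9 → extends → [4, 8, 8, 8, 9]
10 → extends → [4, 8, 8, 8, 9, 10]
11 → extends → [4, 8, 8, 8, 9, 10, 11]
Seven tails, so the longest non-decreasing subsequence has length 7 (e.g. 7, 8, 8, 8, 9, 10, 11).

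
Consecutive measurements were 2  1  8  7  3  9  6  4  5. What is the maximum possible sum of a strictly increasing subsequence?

Let S[i] be the best sum of a strictly increasing subsequence ending at i:
i:      1  2  3  4  5  6  7  8  9
a[i]:   2  1  8  7  3  9  6  4  5
S:      2  1 10  9  5 19 11  9 14
Maximum is 19 (e.g. 2 + 8 + 9).

19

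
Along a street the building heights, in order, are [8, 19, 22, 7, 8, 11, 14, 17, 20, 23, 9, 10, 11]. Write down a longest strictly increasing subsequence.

Patience tails give the LIS length; then backtrack through the dp parents:
8 → extends → [8]
19 → extends → [8, 19]
22 → extends → [8, 19, 22]
7 → replaces 8 → [7, 19, 22]
8 → replaces 19 → [7, 8, 22]
11 → replaces 22 → [7, 8, 11]
14 → extends → [7, 8, 11, 14]
17 → extends → [7, 8, 11, 14, 17]
20 → extends → [7, 8, 11, 14, 17, 20]
23 → extends → [7, 8, 11, 14, 17, 20, 23]
9 → replaces 11 → [7, 8, 9, 14, 17, 20, 23]
10 → replaces 14 → [7, 8, 9, 10, 17, 20, 23]
11 → replaces 17 → [7, 8, 9, 10, 11, 20, 23]
Length 7; one witness is 7, 8, 11, 14, 17, 20, 23.

7, 8, 11, 14, 17, 20, 23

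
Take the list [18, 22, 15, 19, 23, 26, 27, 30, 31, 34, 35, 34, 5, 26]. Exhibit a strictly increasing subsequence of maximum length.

18, 22, 23, 26, 27, 30, 31, 34, 35

Patience tails give the LIS length; then backtrack through the dp parents:
18 → extends → [18]
22 → extends → [18, 22]
15 → replaces 18 → [15, 22]
19 → replaces 22 → [15, 19]
23 → extends → [15, 19, 23]
26 → extends → [15, 19, 23, 26]
27 → extends → [15, 19, 23, 26, 27]
30 → extends → [15, 19, 23, 26, 27, 30]
31 → extends → [15, 19, 23, 26, 27, 30, 31]
34 → extends → [15, 19, 23, 26, 27, 30, 31, 34]
35 → extends → [15, 19, 23, 26, 27, 30, 31, 34, 35]
34 → already a tail → [15, 19, 23, 26, 27, 30, 31, 34, 35]
5 → replaces 15 → [5, 19, 23, 26, 27, 30, 31, 34, 35]
26 → already a tail → [5, 19, 23, 26, 27, 30, 31, 34, 35]
Length 9; one witness is 18, 22, 23, 26, 27, 30, 31, 34, 35.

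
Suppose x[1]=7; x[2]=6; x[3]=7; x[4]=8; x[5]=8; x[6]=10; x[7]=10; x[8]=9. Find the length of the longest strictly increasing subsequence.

4

Track the smallest tail for each achievable length (strict):
7 → extends → [7]
6 → replaces 7 → [6]
7 → extends → [6, 7]
8 → extends → [6, 7, 8]
8 → already a tail → [6, 7, 8]
10 → extends → [6, 7, 8, 10]
10 → already a tail → [6, 7, 8, 10]
9 → replaces 10 → [6, 7, 8, 9]
Four tails, so the longest strictly increasing subsequence has length 4 (e.g. 6, 7, 8, 10).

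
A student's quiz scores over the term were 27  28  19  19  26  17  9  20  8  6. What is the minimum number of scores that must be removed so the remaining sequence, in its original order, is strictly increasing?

8

Fewest deletions = n − (longest strictly increasing subsequence).
Patience tails:
27 → extends → [27]
28 → extends → [27, 28]
19 → replaces 27 → [19, 28]
19 → already a tail → [19, 28]
26 → replaces 28 → [19, 26]
17 → replaces 19 → [17, 26]
9 → replaces 17 → [9, 26]
20 → replaces 26 → [9, 20]
8 → replaces 9 → [8, 20]
6 → replaces 8 → [6, 20]
Longest strictly increasing subsequence has length 2, so deletions = 10 − 2 = 8.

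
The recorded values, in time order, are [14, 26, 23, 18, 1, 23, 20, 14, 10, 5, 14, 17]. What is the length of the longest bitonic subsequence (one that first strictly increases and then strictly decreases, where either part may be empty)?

7

inc[i] = longest strictly increasing subsequence ending at i; dec[i] = longest strictly decreasing subsequence starting at i:
i:      1  2  3  4  5  6  7  8  9 10 11 12
a[i]:  14 26 23 18  1 23 20 14 10  5 14 17
inc:    1  2  2  2  1  3  3  2  2  2  3  4
dec:    3  6  5  4  1  5  4  3  2  1  1  1
Best peak at i=2 (value 26): inc=2, dec=6, length 2+6−1 = 7.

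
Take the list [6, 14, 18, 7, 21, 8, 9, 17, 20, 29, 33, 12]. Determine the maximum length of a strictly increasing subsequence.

Let dp[i] be the length of the longest such subsequence ending at index i:
i:      1  2  3  4  5  6  7  8  9 10 11 12
a[i]:   6 14 18  7 21  8  9 17 20 29 33 12
dp:     1  2  3  2  4  3  4  5  6  7  8  5
Maximum dp value is 8.

8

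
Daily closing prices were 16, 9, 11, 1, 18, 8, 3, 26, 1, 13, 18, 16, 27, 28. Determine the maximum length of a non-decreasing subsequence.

6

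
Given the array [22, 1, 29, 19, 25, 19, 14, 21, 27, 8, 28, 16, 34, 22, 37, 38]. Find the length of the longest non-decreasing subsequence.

9

Let dp[i] be the length of the longest such subsequence ending at index i:
i:      1  2  3  4  5  6  7  8  9 10 11 12 13 14 15 16
a[i]:  22  1 29 19 25 19 14 21 27  8 28 16 34 22 37 38
dp:     1  1  2  2  3  3  2  4  5  2  6  3  7  5  8  9
Maximum dp value is 9.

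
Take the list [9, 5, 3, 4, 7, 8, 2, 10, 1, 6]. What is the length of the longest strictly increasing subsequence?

Track the smallest tail for each achievable length (strict):
9 → extends → [9]
5 → replaces 9 → [5]
3 → replaces 5 → [3]
4 → extends → [3, 4]
7 → extends → [3, 4, 7]
8 → extends → [3, 4, 7, 8]
2 → replaces 3 → [2, 4, 7, 8]
10 → extends → [2, 4, 7, 8, 10]
1 → replaces 2 → [1, 4, 7, 8, 10]
6 → replaces 7 → [1, 4, 6, 8, 10]
Five tails, so the longest strictly increasing subsequence has length 5 (e.g. 3, 4, 7, 8, 10).

5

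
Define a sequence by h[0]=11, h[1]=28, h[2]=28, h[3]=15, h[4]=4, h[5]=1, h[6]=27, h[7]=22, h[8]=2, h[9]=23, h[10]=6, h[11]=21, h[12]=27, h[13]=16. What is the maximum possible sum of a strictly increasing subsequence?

Let S[i] be the best sum of a strictly increasing subsequence ending at i:
i:      0  1  2  3  4  5  6  7  8  9 10 11 12 13
h[i]:  11 28 28 15  4  1 27 22  2 23  6 21 27 16
S:     11 39 39 26  4  1 53 48  3 71 10 47 98 42
Maximum is 98 (e.g. 11 + 15 + 22 + 23 + 27).

98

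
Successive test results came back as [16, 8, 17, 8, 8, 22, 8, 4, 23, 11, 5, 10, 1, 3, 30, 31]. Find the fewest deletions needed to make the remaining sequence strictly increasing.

10

Fewest deletions = n − (longest strictly increasing subsequence).
Patience tails:
16 → extends → [16]
8 → replaces 16 → [8]
17 → extends → [8, 17]
8 → already a tail → [8, 17]
8 → already a tail → [8, 17]
22 → extends → [8, 17, 22]
8 → already a tail → [8, 17, 22]
4 → replaces 8 → [4, 17, 22]
23 → extends → [4, 17, 22, 23]
11 → replaces 17 → [4, 11, 22, 23]
5 → replaces 11 → [4, 5, 22, 23]
10 → replaces 22 → [4, 5, 10, 23]
1 → replaces 4 → [1, 5, 10, 23]
3 → replaces 5 → [1, 3, 10, 23]
30 → extends → [1, 3, 10, 23, 30]
31 → extends → [1, 3, 10, 23, 30, 31]
Longest strictly increasing subsequence has length 6, so deletions = 16 − 6 = 10.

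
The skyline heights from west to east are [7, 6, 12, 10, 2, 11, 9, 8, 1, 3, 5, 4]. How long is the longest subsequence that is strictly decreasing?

6

Let dp[i] be the longest strictly decreasing subsequence ending at i:
i:      1  2  3  4  5  6  7  8  9 10 11 12
a[i]:   7  6 12 10  2 11  9  8  1  3  5  4
dp:     1  2  1  2  3  2  3  4  5  5  5  6
Maximum is 6.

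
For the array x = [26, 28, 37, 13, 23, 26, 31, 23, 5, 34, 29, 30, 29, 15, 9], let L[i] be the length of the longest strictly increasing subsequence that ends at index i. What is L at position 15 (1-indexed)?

2

dp[i] = 1 + max{dp[j] : j<i, x[j]<x[i]} (or 1 if no such j):
i:      1  2  3  4  5  6  7  8  9 10 11 12 13 14 15
x[i]:  26 28 37 13 23 26 31 23  5 34 29 30 29 15  9
dp:     1  2  3  1  2  3  4  2  1  5  4  5  4  2  2
At index 15 the value is 2.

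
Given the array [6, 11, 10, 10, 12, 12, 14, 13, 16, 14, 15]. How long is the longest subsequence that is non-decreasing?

Track the smallest tail for each achievable length (allowing ties):
6 → extends → [6]
11 → extends → [6, 11]
10 → replaces 11 → [6, 10]
10 → extends → [6, 10, 10]
12 → extends → [6, 10, 10, 12]
12 → extends → [6, 10, 10, 12, 12]
14 → extends → [6, 10, 10, 12, 12, 14]
13 → replaces 14 → [6, 10, 10, 12, 12, 13]
16 → extends → [6, 10, 10, 12, 12, 13, 16]
14 → replaces 16 → [6, 10, 10, 12, 12, 13, 14]
15 → extends → [6, 10, 10, 12, 12, 13, 14, 15]
Eight tails, so the longest non-decreasing subsequence has length 8 (e.g. 6, 10, 10, 12, 12, 14, 14, 15).

8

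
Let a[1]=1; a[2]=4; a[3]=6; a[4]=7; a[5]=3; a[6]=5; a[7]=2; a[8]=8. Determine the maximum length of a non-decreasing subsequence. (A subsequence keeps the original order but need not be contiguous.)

5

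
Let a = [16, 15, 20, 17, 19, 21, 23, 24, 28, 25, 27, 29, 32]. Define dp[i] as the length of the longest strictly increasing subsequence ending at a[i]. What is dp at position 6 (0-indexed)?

5

dp[i] = 1 + max{dp[j] : j<i, a[j]<a[i]} (or 1 if no such j):
i:      0  1  2  3  4  5  6  7  8  9 10 11 12
a[i]:  16 15 20 17 19 21 23 24 28 25 27 29 32
dp:     1  1  2  2  3  4  5  6  7  7  8  9 10
At index 6 the value is 5.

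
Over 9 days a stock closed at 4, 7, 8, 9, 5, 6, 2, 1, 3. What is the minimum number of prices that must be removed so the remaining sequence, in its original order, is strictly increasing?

5

Fewest deletions = n − (longest strictly increasing subsequence).
i:     1 2 3 4 5 6 7 8 9
a[i]:  4 7 8 9 5 6 2 1 3
dp:    1 2 3 4 2 3 1 1 2
max dp = 4, so deletions = 9 − 4 = 5.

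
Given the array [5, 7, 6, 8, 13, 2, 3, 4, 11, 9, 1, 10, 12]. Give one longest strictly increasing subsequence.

Patience tails give the LIS length; then backtrack through the dp parents:
5 → extends → [5]
7 → extends → [5, 7]
6 → replaces 7 → [5, 6]
8 → extends → [5, 6, 8]
13 → extends → [5, 6, 8, 13]
2 → replaces 5 → [2, 6, 8, 13]
3 → replaces 6 → [2, 3, 8, 13]
4 → replaces 8 → [2, 3, 4, 13]
11 → replaces 13 → [2, 3, 4, 11]
9 → replaces 11 → [2, 3, 4, 9]
1 → replaces 2 → [1, 3, 4, 9]
10 → extends → [1, 3, 4, 9, 10]
12 → extends → [1, 3, 4, 9, 10, 12]
Length 6; one witness is 5, 7, 8, 9, 10, 12.

5, 7, 8, 9, 10, 12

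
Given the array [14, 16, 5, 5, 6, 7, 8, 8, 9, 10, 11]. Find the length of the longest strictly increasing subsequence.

Track the smallest tail for each achievable length (strict):
14 → extends → [14]
16 → extends → [14, 16]
5 → replaces 14 → [5, 16]
5 → already a tail → [5, 16]
6 → replaces 16 → [5, 6]
7 → extends → [5, 6, 7]
8 → extends → [5, 6, 7, 8]
8 → already a tail → [5, 6, 7, 8]
9 → extends → [5, 6, 7, 8, 9]
10 → extends → [5, 6, 7, 8, 9, 10]
11 → extends → [5, 6, 7, 8, 9, 10, 11]
Seven tails, so the longest strictly increasing subsequence has length 7 (e.g. 5, 6, 7, 8, 9, 10, 11).

7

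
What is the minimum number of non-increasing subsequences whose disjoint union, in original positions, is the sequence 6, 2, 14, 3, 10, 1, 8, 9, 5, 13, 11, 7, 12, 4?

6

Place each on the leftmost legal pile:
6 → new pile 1 (tops now [6])
2 → pile 1 (tops now [2])
14 → new pile 2 (tops now [2, 14])
3 → pile 2 (tops now [2, 3])
10 → new pile 3 (tops now [2, 3, 10])
1 → pile 1 (tops now [1, 3, 10])
8 → pile 3 (tops now [1, 3, 8])
9 → new pile 4 (tops now [1, 3, 8, 9])
5 → pile 3 (tops now [1, 3, 5, 9])
13 → new pile 5 (tops now [1, 3, 5, 9, 13])
11 → pile 5 (tops now [1, 3, 5, 9, 11])
7 → pile 4 (tops now [1, 3, 5, 7, 11])
12 → new pile 6 (tops now [1, 3, 5, 7, 11, 12])
4 → pile 3 (tops now [1, 3, 4, 7, 11, 12])
Six piles.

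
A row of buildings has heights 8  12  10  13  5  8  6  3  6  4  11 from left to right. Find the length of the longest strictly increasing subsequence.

3

Track the smallest tail for each achievable length (strict):
8 → extends → [8]
12 → extends → [8, 12]
10 → replaces 12 → [8, 10]
13 → extends → [8, 10, 13]
5 → replaces 8 → [5, 10, 13]
8 → replaces 10 → [5, 8, 13]
6 → replaces 8 → [5, 6, 13]
3 → replaces 5 → [3, 6, 13]
6 → already a tail → [3, 6, 13]
4 → replaces 6 → [3, 4, 13]
11 → replaces 13 → [3, 4, 11]
Three tails, so the longest strictly increasing subsequence has length 3 (e.g. 8, 12, 13).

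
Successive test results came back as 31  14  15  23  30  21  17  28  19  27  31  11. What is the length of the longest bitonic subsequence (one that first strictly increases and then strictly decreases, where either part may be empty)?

inc[i] = longest strictly increasing subsequence ending at i; dec[i] = longest strictly decreasing subsequence starting at i:
i:      1  2  3  4  5  6  7  8  9 10 11 12
a[i]:  31 14 15 23 30 21 17 28 19 27 31 11
inc:    1  1  2  3  4  3  3  4  4  5  6  1
dec:    5  2  2  4  4  3  2  3  2  2  2  1
Best peak at i=5 (value 30): inc=4, dec=4, length 4+4−1 = 7.

7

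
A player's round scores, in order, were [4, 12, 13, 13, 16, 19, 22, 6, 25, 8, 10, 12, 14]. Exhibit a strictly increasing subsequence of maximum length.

Patience tails give the LIS length; then backtrack through the dp parents:
4 → extends → [4]
12 → extends → [4, 12]
13 → extends → [4, 12, 13]
13 → already a tail → [4, 12, 13]
16 → extends → [4, 12, 13, 16]
19 → extends → [4, 12, 13, 16, 19]
22 → extends → [4, 12, 13, 16, 19, 22]
6 → replaces 12 → [4, 6, 13, 16, 19, 22]
25 → extends → [4, 6, 13, 16, 19, 22, 25]
8 → replaces 13 → [4, 6, 8, 16, 19, 22, 25]
10 → replaces 16 → [4, 6, 8, 10, 19, 22, 25]
12 → replaces 19 → [4, 6, 8, 10, 12, 22, 25]
14 → replaces 22 → [4, 6, 8, 10, 12, 14, 25]
Length 7; one witness is 4, 12, 13, 16, 19, 22, 25.

4, 12, 13, 16, 19, 22, 25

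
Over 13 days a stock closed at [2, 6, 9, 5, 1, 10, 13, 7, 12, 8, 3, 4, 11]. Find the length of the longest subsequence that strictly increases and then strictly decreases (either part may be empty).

inc[i] = longest strictly increasing subsequence ending at i; dec[i] = longest strictly decreasing subsequence starting at i:
i:      1  2  3  4  5  6  7  8  9 10 11 12 13
a[i]:   2  6  9  5  1 10 13  7 12  8  3  4 11
inc:    1  2  3  2  1  4  5  3  5  4  2  3  5
dec:    2  3  3  2  1  3  4  2  3  2  1  1  1
Best peak at i=7 (value 13): inc=5, dec=4, length 5+4−1 = 8.

8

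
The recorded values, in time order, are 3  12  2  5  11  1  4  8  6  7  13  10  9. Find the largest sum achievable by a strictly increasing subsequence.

Let S[i] be the best sum of a strictly increasing subsequence ending at i:
i:      1  2  3  4  5  6  7  8  9 10 11 12 13
a[i]:   3 12  2  5 11  1  4  8  6  7 13 10  9
S:      3 15  2  8 19  1  7 16 14 21 34 31 30
Maximum is 34 (e.g. 3 + 5 + 6 + 7 + 13).

34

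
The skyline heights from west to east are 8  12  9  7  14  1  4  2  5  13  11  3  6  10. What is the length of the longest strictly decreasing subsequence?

Let dp[i] be the longest strictly decreasing subsequence ending at i:
i:      1  2  3  4  5  6  7  8  9 10 11 12 13 14
a[i]:   8 12  9  7 14  1  4  2  5 13 11  3  6 10
dp:     1  1  2  3  1  4  4  5  4  2  3  5  4  4
Maximum is 5.

5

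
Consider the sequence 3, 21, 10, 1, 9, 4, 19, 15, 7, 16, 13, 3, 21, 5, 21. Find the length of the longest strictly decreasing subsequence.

Let dp[i] be the longest strictly decreasing subsequence ending at i:
i:      1  2  3  4  5  6  7  8  9 10 11 12 13 14 15
a[i]:   3 21 10  1  9  4 19 15  7 16 13  3 21  5 21
dp:     1  1  2  3  3  4  2  3  4  3  4  5  1  5  1
Maximum is 5.

5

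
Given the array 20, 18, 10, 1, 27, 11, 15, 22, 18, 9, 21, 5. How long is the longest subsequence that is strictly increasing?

Track the smallest tail for each achievable length (strict):
20 → extends → [20]
18 → replaces 20 → [18]
10 → replaces 18 → [10]
1 → replaces 10 → [1]
27 → extends → [1, 27]
11 → replaces 27 → [1, 11]
15 → extends → [1, 11, 15]
22 → extends → [1, 11, 15, 22]
18 → replaces 22 → [1, 11, 15, 18]
9 → replaces 11 → [1, 9, 15, 18]
21 → extends → [1, 9, 15, 18, 21]
5 → replaces 9 → [1, 5, 15, 18, 21]
Five tails, so the longest strictly increasing subsequence has length 5 (e.g. 10, 11, 15, 18, 21).

5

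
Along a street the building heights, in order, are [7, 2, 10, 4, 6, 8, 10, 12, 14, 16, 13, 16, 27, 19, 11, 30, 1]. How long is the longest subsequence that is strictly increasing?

Track the smallest tail for each achievable length (strict):
7 → extends → [7]
2 → replaces 7 → [2]
10 → extends → [2, 10]
4 → replaces 10 → [2, 4]
6 → extends → [2, 4, 6]
8 → extends → [2, 4, 6, 8]
10 → extends → [2, 4, 6, 8, 10]
12 → extends → [2, 4, 6, 8, 10, 12]
14 → extends → [2, 4, 6, 8, 10, 12, 14]
16 → extends → [2, 4, 6, 8, 10, 12, 14, 16]
13 → replaces 14 → [2, 4, 6, 8, 10, 12, 13, 16]
16 → already a tail → [2, 4, 6, 8, 10, 12, 13, 16]
27 → extends → [2, 4, 6, 8, 10, 12, 13, 16, 27]
19 → replaces 27 → [2, 4, 6, 8, 10, 12, 13, 16, 19]
11 → replaces 12 → [2, 4, 6, 8, 10, 11, 13, 16, 19]
30 → extends → [2, 4, 6, 8, 10, 11, 13, 16, 19, 30]
1 → replaces 2 → [1, 4, 6, 8, 10, 11, 13, 16, 19, 30]
Ten tails, so the longest strictly increasing subsequence has length 10 (e.g. 2, 4, 6, 8, 10, 12, 14, 16, 27, 30).

10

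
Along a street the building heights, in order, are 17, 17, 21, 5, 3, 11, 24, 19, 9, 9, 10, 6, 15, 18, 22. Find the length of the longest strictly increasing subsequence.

6

Track the smallest tail for each achievable length (strict):
17 → extends → [17]
17 → already a tail → [17]
21 → extends → [17, 21]
5 → replaces 17 → [5, 21]
3 → replaces 5 → [3, 21]
11 → replaces 21 → [3, 11]
24 → extends → [3, 11, 24]
19 → replaces 24 → [3, 11, 19]
9 → replaces 11 → [3, 9, 19]
9 → already a tail → [3, 9, 19]
10 → replaces 19 → [3, 9, 10]
6 → replaces 9 → [3, 6, 10]
15 → extends → [3, 6, 10, 15]
18 → extends → [3, 6, 10, 15, 18]
22 → extends → [3, 6, 10, 15, 18, 22]
Six tails, so the longest strictly increasing subsequence has length 6 (e.g. 5, 9, 10, 15, 18, 22).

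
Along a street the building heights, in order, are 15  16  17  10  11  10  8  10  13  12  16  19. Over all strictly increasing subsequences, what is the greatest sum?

69

Let S[i] be the best sum of a strictly increasing subsequence ending at i:
i:      1  2  3  4  5  6  7  8  9 10 11 12
a[i]:  15 16 17 10 11 10  8 10 13 12 16 19
S:     15 31 48 10 21 10  8 18 34 33 50 69
Maximum is 69 (e.g. 10 + 11 + 13 + 16 + 19).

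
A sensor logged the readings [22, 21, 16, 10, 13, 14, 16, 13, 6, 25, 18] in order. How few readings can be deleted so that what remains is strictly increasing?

Fewest deletions = n − (longest strictly increasing subsequence).
Patience tails:
22 → extends → [22]
21 → replaces 22 → [21]
16 → replaces 21 → [16]
10 → replaces 16 → [10]
13 → extends → [10, 13]
14 → extends → [10, 13, 14]
16 → extends → [10, 13, 14, 16]
13 → already a tail → [10, 13, 14, 16]
6 → replaces 10 → [6, 13, 14, 16]
25 → extends → [6, 13, 14, 16, 25]
18 → replaces 25 → [6, 13, 14, 16, 18]
Longest strictly increasing subsequence has length 5, so deletions = 11 − 5 = 6.

6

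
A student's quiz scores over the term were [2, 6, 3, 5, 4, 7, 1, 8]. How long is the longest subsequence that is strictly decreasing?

4

Negate each value so 'decreasing' becomes 'increasing', then run patience tails on the negated sequence:
-2 → extends → [-2]
-6 → replaces -2 → [-6]
-3 → extends → [-6, -3]
-5 → replaces -3 → [-6, -5]
-4 → extends → [-6, -5, -4]
-7 → replaces -6 → [-7, -5, -4]
-1 → extends → [-7, -5, -4, -1]
-8 → replaces -7 → [-8, -5, -4, -1]
Four tails, so the longest strictly decreasing subsequence of the original has length 4.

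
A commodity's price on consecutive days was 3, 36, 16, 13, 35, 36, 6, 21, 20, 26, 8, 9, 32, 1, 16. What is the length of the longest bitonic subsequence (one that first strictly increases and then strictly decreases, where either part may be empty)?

inc[i] = longest strictly increasing subsequence ending at i; dec[i] = longest strictly decreasing subsequence starting at i:
i:      1  2  3  4  5  6  7  8  9 10 11 12 13 14 15
a[i]:   3 36 16 13 35 36  6 21 20 26  8  9 32  1 16
inc:    1  2  2  2  3  4  2  3  3  4  3  4  5  1  5
dec:    2  6  4  3  5  5  2  4  3  3  2  2  2  1  1
Best peak at i=6 (value 36): inc=4, dec=5, length 4+5−1 = 8.

8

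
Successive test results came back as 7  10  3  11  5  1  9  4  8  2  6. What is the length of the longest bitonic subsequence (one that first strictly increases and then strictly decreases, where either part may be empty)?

inc[i] = longest strictly increasing subsequence ending at i; dec[i] = longest strictly decreasing subsequence starting at i:
i:      1  2  3  4  5  6  7  8  9 10 11
a[i]:   7 10  3 11  5  1  9  4  8  2  6
inc:    1  2  1  3  2  1  3  2  3  2  3
dec:    4  4  2  4  3  1  3  2  2  1  1
Best peak at i=4 (value 11): inc=3, dec=4, length 3+4−1 = 6.

6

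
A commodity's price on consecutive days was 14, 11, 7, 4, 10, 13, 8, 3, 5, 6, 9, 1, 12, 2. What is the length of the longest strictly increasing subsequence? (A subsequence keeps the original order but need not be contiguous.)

Track the smallest tail for each achievable length (strict):
14 → extends → [14]
11 → replaces 14 → [11]
7 → replaces 11 → [7]
4 → replaces 7 → [4]
10 → extends → [4, 10]
13 → extends → [4, 10, 13]
8 → replaces 10 → [4, 8, 13]
3 → replaces 4 → [3, 8, 13]
5 → replaces 8 → [3, 5, 13]
6 → replaces 13 → [3, 5, 6]
9 → extends → [3, 5, 6, 9]
1 → replaces 3 → [1, 5, 6, 9]
12 → extends → [1, 5, 6, 9, 12]
2 → replaces 5 → [1, 2, 6, 9, 12]
Five tails, so the longest strictly increasing subsequence has length 5 (e.g. 4, 5, 6, 9, 12).

5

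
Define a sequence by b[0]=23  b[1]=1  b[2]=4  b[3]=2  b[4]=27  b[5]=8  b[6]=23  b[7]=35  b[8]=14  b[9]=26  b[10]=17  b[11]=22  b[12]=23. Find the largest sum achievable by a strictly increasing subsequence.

89

Let S[i] be the best sum of a strictly increasing subsequence ending at i:
i:      0  1  2  3  4  5  6  7  8  9 10 11 12
b[i]:  23  1  4  2 27  8 23 35 14 26 17 22 23
S:     23  1  5  3 50 13 36 85 27 62 44 66 89
Maximum is 89 (e.g. 1 + 4 + 8 + 14 + 17 + 22 + 23).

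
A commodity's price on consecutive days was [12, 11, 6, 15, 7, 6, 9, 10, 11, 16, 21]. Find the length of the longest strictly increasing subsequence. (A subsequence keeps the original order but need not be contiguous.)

7

Let dp[i] be the length of the longest such subsequence ending at index i:
i:      1  2  3  4  5  6  7  8  9 10 11
a[i]:  12 11  6 15  7  6  9 10 11 16 21
dp:     1  1  1  2  2  1  3  4  5  6  7
Maximum dp value is 7.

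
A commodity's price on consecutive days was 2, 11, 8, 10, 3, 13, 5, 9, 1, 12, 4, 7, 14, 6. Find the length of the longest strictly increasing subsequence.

6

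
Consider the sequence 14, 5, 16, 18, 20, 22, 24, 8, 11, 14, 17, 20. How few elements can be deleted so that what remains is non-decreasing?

6

Fewest deletions = n − (longest non-decreasing subsequence).
i:      1  2  3  4  5  6  7  8  9 10 11 12
a[i]:  14  5 16 18 20 22 24  8 11 14 17 20
dp:     1  1  2  3  4  5  6  2  3  4  5  6
max dp = 6, so deletions = 12 − 6 = 6.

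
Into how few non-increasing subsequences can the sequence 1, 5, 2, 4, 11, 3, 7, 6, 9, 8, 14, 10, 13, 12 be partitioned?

7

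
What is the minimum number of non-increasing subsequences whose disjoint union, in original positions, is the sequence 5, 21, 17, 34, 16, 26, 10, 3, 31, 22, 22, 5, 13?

4

Place each on the leftmost legal pile:
5 → new pile 1 (tops now [5])
21 → new pile 2 (tops now [5, 21])
17 → pile 2 (tops now [5, 17])
34 → new pile 3 (tops now [5, 17, 34])
16 → pile 2 (tops now [5, 16, 34])
26 → pile 3 (tops now [5, 16, 26])
10 → pile 2 (tops now [5, 10, 26])
3 → pile 1 (tops now [3, 10, 26])
31 → new pile 4 (tops now [3, 10, 26, 31])
22 → pile 3 (tops now [3, 10, 22, 31])
22 → pile 3 (tops now [3, 10, 22, 31])
5 → pile 2 (tops now [3, 5, 22, 31])
13 → pile 3 (tops now [3, 5, 13, 31])
Four piles.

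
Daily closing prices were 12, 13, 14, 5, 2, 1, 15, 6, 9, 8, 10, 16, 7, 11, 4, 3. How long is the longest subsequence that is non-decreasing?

5

Let dp[i] be the length of the longest such subsequence ending at index i:
i:      1  2  3  4  5  6  7  8  9 10 11 12 13 14 15 16
a[i]:  12 13 14  5  2  1 15  6  9  8 10 16  7 11  4  3
dp:     1  2  3  1  1  1  4  2  3  3  4  5  3  5  2  2
Maximum dp value is 5.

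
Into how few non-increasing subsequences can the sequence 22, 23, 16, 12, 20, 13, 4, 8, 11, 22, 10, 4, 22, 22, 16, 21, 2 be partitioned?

Place each on the leftmost legal pile:
22 → new pile 1 (tops now [22])
23 → new pile 2 (tops now [22, 23])
16 → pile 1 (tops now [16, 23])
12 → pile 1 (tops now [12, 23])
20 → pile 2 (tops now [12, 20])
13 → pile 2 (tops now [12, 13])
4 → pile 1 (tops now [4, 13])
8 → pile 2 (tops now [4, 8])
11 → new pile 3 (tops now [4, 8, 11])
22 → new pile 4 (tops now [4, 8, 11, 22])
10 → pile 3 (tops now [4, 8, 10, 22])
4 → pile 1 (tops now [4, 8, 10, 22])
22 → pile 4 (tops now [4, 8, 10, 22])
22 → pile 4 (tops now [4, 8, 10, 22])
16 → pile 4 (tops now [4, 8, 10, 16])
21 → new pile 5 (tops now [4, 8, 10, 16, 21])
2 → pile 1 (tops now [2, 8, 10, 16, 21])
Five piles.

5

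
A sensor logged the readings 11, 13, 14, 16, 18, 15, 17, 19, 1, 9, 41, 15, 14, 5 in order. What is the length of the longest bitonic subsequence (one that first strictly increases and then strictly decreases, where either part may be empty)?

10

inc[i] = longest strictly increasing subsequence ending at i; dec[i] = longest strictly decreasing subsequence starting at i:
i:      1  2  3  4  5  6  7  8  9 10 11 12 13 14
a[i]:  11 13 14 16 18 15 17 19  1  9 41 15 14  5
inc:    1  2  3  4  5  4  5  6  1  2  7  4  3  2
dec:    3  3  3  4  5  3  4  4  1  2  4  3  2  1
Best peak at i=11 (value 41): inc=7, dec=4, length 7+4−1 = 10.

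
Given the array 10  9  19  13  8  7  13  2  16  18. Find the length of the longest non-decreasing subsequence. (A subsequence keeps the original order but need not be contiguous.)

Track the smallest tail for each achievable length (allowing ties):
10 → extends → [10]
9 → replaces 10 → [9]
19 → extends → [9, 19]
13 → replaces 19 → [9, 13]
8 → replaces 9 → [8, 13]
7 → replaces 8 → [7, 13]
13 → extends → [7, 13, 13]
2 → replaces 7 → [2, 13, 13]
16 → extends → [2, 13, 13, 16]
18 → extends → [2, 13, 13, 16, 18]
Five tails, so the longest non-decreasing subsequence has length 5 (e.g. 10, 13, 13, 16, 18).

5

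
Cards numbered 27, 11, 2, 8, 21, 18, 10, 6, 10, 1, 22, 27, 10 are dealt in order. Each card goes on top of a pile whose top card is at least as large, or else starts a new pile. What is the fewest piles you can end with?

Place each on the leftmost legal pile:
27 → new pile 1 (tops now [27])
11 → pile 1 (tops now [11])
2 → pile 1 (tops now [2])
8 → new pile 2 (tops now [2, 8])
21 → new pile 3 (tops now [2, 8, 21])
18 → pile 3 (tops now [2, 8, 18])
10 → pile 3 (tops now [2, 8, 10])
6 → pile 2 (tops now [2, 6, 10])
10 → pile 3 (tops now [2, 6, 10])
1 → pile 1 (tops now [1, 6, 10])
22 → new pile 4 (tops now [1, 6, 10, 22])
27 → new pile 5 (tops now [1, 6, 10, 22, 27])
10 → pile 3 (tops now [1, 6, 10, 22, 27])
Five piles.

5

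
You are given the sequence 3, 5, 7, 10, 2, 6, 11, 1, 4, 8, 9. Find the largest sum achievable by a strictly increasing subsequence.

36

Let S[i] be the best sum of a strictly increasing subsequence ending at i:
i:      1  2  3  4  5  6  7  8  9 10 11
a[i]:   3  5  7 10  2  6 11  1  4  8  9
S:      3  8 15 25  2 14 36  1  7 23 32
Maximum is 36 (e.g. 3 + 5 + 7 + 10 + 11).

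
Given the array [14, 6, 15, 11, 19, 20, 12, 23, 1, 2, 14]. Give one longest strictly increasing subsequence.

Patience tails give the LIS length; then backtrack through the dp parents:
14 → extends → [14]
6 → replaces 14 → [6]
15 → extends → [6, 15]
11 → replaces 15 → [6, 11]
19 → extends → [6, 11, 19]
20 → extends → [6, 11, 19, 20]
12 → replaces 19 → [6, 11, 12, 20]
23 → extends → [6, 11, 12, 20, 23]
1 → replaces 6 → [1, 11, 12, 20, 23]
2 → replaces 11 → [1, 2, 12, 20, 23]
14 → replaces 20 → [1, 2, 12, 14, 23]
Length 5; one witness is 14, 15, 19, 20, 23.

14, 15, 19, 20, 23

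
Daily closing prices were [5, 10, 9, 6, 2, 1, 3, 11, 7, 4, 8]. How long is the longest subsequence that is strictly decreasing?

Negate each value so 'decreasing' becomes 'increasing', then run patience tails on the negated sequence:
-5 → extends → [-5]
-10 → replaces -5 → [-10]
-9 → extends → [-10, -9]
-6 → extends → [-10, -9, -6]
-2 → extends → [-10, -9, -6, -2]
-1 → extends → [-10, -9, -6, -2, -1]
-3 → replaces -2 → [-10, -9, -6, -3, -1]
-11 → replaces -10 → [-11, -9, -6, -3, -1]
-7 → replaces -6 → [-11, -9, -7, -3, -1]
-4 → replaces -3 → [-11, -9, -7, -4, -1]
-8 → replaces -7 → [-11, -9, -8, -4, -1]
Five tails, so the longest strictly decreasing subsequence of the original has length 5.

5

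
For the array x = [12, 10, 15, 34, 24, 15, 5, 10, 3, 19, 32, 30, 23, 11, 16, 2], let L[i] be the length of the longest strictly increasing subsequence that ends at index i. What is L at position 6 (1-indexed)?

2

dp[i] = 1 + max{dp[j] : j<i, x[j]<x[i]} (or 1 if no such j):
i:      1  2  3  4  5  6  7  8  9 10 11 12 13 14 15 16
x[i]:  12 10 15 34 24 15  5 10  3 19 32 30 23 11 16  2
dp:     1  1  2  3  3  2  1  2  1  3  4  4  4  3  4  1
At index 6 the value is 2.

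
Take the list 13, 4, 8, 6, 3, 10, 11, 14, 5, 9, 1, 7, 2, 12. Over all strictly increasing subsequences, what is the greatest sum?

Let S[i] be the best sum of a strictly increasing subsequence ending at i:
i:      1  2  3  4  5  6  7  8  9 10 11 12 13 14
a[i]:  13  4  8  6  3 10 11 14  5  9  1  7  2 12
S:     13  4 12 10  3 22 33 47  9 21  1 17  3 45
Maximum is 47 (e.g. 4 + 8 + 10 + 11 + 14).

47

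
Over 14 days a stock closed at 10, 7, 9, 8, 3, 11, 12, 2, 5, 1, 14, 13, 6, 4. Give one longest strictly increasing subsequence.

7, 9, 11, 12, 14

Patience tails give the LIS length; then backtrack through the dp parents:
10 → extends → [10]
7 → replaces 10 → [7]
9 → extends → [7, 9]
8 → replaces 9 → [7, 8]
3 → replaces 7 → [3, 8]
11 → extends → [3, 8, 11]
12 → extends → [3, 8, 11, 12]
2 → replaces 3 → [2, 8, 11, 12]
5 → replaces 8 → [2, 5, 11, 12]
1 → replaces 2 → [1, 5, 11, 12]
14 → extends → [1, 5, 11, 12, 14]
13 → replaces 14 → [1, 5, 11, 12, 13]
6 → replaces 11 → [1, 5, 6, 12, 13]
4 → replaces 5 → [1, 4, 6, 12, 13]
Length 5; one witness is 7, 9, 11, 12, 14.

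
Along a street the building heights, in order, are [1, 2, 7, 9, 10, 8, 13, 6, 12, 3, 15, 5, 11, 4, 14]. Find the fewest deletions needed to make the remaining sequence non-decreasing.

8

Fewest deletions = n − (longest non-decreasing subsequence).
i:      1  2  3  4  5  6  7  8  9 10 11 12 13 14 15
a[i]:   1  2  7  9 10  8 13  6 12  3 15  5 11  4 14
dp:     1  2  3  4  5  4  6  3  6  3  7  4  6  4  7
max dp = 7, so deletions = 15 − 7 = 8.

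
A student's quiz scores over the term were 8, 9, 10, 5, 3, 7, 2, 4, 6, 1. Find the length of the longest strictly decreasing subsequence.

5

Let dp[i] be the longest strictly decreasing subsequence ending at i:
i:      1  2  3  4  5  6  7  8  9 10
a[i]:   8  9 10  5  3  7  2  4  6  1
dp:     1  1  1  2  3  2  4  3  3  5
Maximum is 5.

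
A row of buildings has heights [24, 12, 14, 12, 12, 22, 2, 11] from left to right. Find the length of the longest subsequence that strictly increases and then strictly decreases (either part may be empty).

inc[i] = longest strictly increasing subsequence ending at i; dec[i] = longest strictly decreasing subsequence starting at i:
i:      1  2  3  4  5  6  7  8
a[i]:  24 12 14 12 12 22  2 11
inc:    1  1  2  1  1  3  1  2
dec:    4  2  3  2  2  2  1  1
Best peak at i=1 (value 24): inc=1, dec=4, length 1+4−1 = 4.

4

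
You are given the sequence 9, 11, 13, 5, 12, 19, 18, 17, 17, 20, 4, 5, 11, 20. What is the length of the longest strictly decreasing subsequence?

4

Let dp[i] be the longest strictly decreasing subsequence ending at i:
i:      1  2  3  4  5  6  7  8  9 10 11 12 13 14
a[i]:   9 11 13  5 12 19 18 17 17 20  4  5 11 20
dp:     1  1  1  2  2  1  2  3  3  1  4  4  4  1
Maximum is 4.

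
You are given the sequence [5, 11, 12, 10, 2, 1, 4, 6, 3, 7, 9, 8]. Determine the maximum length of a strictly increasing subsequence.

5

Track the smallest tail for each achievable length (strict):
5 → extends → [5]
11 → extends → [5, 11]
12 → extends → [5, 11, 12]
10 → replaces 11 → [5, 10, 12]
2 → replaces 5 → [2, 10, 12]
1 → replaces 2 → [1, 10, 12]
4 → replaces 10 → [1, 4, 12]
6 → replaces 12 → [1, 4, 6]
3 → replaces 4 → [1, 3, 6]
7 → extends → [1, 3, 6, 7]
9 → extends → [1, 3, 6, 7, 9]
8 → replaces 9 → [1, 3, 6, 7, 8]
Five tails, so the longest strictly increasing subsequence has length 5 (e.g. 2, 4, 6, 7, 9).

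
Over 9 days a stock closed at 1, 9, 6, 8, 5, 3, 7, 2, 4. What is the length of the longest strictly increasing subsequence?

3

Track the smallest tail for each achievable length (strict):
1 → extends → [1]
9 → extends → [1, 9]
6 → replaces 9 → [1, 6]
8 → extends → [1, 6, 8]
5 → replaces 6 → [1, 5, 8]
3 → replaces 5 → [1, 3, 8]
7 → replaces 8 → [1, 3, 7]
2 → replaces 3 → [1, 2, 7]
4 → replaces 7 → [1, 2, 4]
Three tails, so the longest strictly increasing subsequence has length 3 (e.g. 1, 6, 8).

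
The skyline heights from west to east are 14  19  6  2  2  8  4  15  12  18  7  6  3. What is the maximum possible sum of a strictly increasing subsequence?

47

Let S[i] be the best sum of a strictly increasing subsequence ending at i:
i:      1  2  3  4  5  6  7  8  9 10 11 12 13
a[i]:  14 19  6  2  2  8  4 15 12 18  7  6  3
S:     14 33  6  2  2 14  6 29 26 47 13 12  5
Maximum is 47 (e.g. 6 + 8 + 15 + 18).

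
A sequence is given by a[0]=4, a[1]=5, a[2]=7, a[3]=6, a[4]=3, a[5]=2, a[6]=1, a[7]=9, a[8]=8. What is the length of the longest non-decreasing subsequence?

Track the smallest tail for each achievable length (allowing ties):
4 → extends → [4]
5 → extends → [4, 5]
7 → extends → [4, 5, 7]
6 → replaces 7 → [4, 5, 6]
3 → replaces 4 → [3, 5, 6]
2 → replaces 3 → [2, 5, 6]
1 → replaces 2 → [1, 5, 6]
9 → extends → [1, 5, 6, 9]
8 → replaces 9 → [1, 5, 6, 8]
Four tails, so the longest non-decreasing subsequence has length 4 (e.g. 4, 5, 7, 9).

4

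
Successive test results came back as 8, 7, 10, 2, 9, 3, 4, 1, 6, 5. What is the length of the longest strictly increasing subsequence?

Let dp[i] be the length of the longest such subsequence ending at index i:
i:      1  2  3  4  5  6  7  8  9 10
a[i]:   8  7 10  2  9  3  4  1  6  5
dp:     1  1  2  1  2  2  3  1  4  4
Maximum dp value is 4.

4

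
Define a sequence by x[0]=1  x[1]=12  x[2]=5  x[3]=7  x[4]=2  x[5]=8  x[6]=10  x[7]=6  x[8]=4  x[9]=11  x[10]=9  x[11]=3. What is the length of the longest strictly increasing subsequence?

6

Let dp[i] be the length of the longest such subsequence ending at index i:
i:      0  1  2  3  4  5  6  7  8  9 10 11
x[i]:   1 12  5  7  2  8 10  6  4 11  9  3
dp:     1  2  2  3  2  4  5  3  3  6  5  3
Maximum dp value is 6.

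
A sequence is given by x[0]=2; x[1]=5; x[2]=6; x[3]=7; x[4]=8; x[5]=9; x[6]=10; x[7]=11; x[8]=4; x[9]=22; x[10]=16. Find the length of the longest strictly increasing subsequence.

Track the smallest tail for each achievable length (strict):
2 → extends → [2]
5 → extends → [2, 5]
6 → extends → [2, 5, 6]
7 → extends → [2, 5, 6, 7]
8 → extends → [2, 5, 6, 7, 8]
9 → extends → [2, 5, 6, 7, 8, 9]
10 → extends → [2, 5, 6, 7, 8, 9, 10]
11 → extends → [2, 5, 6, 7, 8, 9, 10, 11]
4 → replaces 5 → [2, 4, 6, 7, 8, 9, 10, 11]
22 → extends → [2, 4, 6, 7, 8, 9, 10, 11, 22]
16 → replaces 22 → [2, 4, 6, 7, 8, 9, 10, 11, 16]
Nine tails, so the longest strictly increasing subsequence has length 9 (e.g. 2, 5, 6, 7, 8, 9, 10, 11, 22).

9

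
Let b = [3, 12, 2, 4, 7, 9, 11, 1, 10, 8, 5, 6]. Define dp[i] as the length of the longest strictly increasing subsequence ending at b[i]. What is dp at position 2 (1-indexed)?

dp[i] = 1 + max{dp[j] : j<i, b[j]<b[i]} (or 1 if no such j):
i:      1  2  3  4  5  6  7  8  9 10 11 12
b[i]:   3 12  2  4  7  9 11  1 10  8  5  6
dp:     1  2  1  2  3  4  5  1  5  4  3  4
At index 2 the value is 2.

2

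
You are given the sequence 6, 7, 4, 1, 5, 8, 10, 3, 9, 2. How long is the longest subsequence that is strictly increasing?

Track the smallest tail for each achievable length (strict):
6 → extends → [6]
7 → extends → [6, 7]
4 → replaces 6 → [4, 7]
1 → replaces 4 → [1, 7]
5 → replaces 7 → [1, 5]
8 → extends → [1, 5, 8]
10 → extends → [1, 5, 8, 10]
3 → replaces 5 → [1, 3, 8, 10]
9 → replaces 10 → [1, 3, 8, 9]
2 → replaces 3 → [1, 2, 8, 9]
Four tails, so the longest strictly increasing subsequence has length 4 (e.g. 6, 7, 8, 10).

4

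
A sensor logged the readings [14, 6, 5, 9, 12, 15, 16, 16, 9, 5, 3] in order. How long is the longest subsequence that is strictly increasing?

Let dp[i] be the length of the longest such subsequence ending at index i:
i:      1  2  3  4  5  6  7  8  9 10 11
a[i]:  14  6  5  9 12 15 16 16  9  5  3
dp:     1  1  1  2  3  4  5  5  2  1  1
Maximum dp value is 5.

5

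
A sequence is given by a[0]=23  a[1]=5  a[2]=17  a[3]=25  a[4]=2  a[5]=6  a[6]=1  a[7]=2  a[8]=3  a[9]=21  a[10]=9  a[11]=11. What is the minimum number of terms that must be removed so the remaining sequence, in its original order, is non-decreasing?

Fewest deletions = n − (longest non-decreasing subsequence).
Patience tails:
23 → extends → [23]
5 → replaces 23 → [5]
17 → extends → [5, 17]
25 → extends → [5, 17, 25]
2 → replaces 5 → [2, 17, 25]
6 → replaces 17 → [2, 6, 25]
1 → replaces 2 → [1, 6, 25]
2 → replaces 6 → [1, 2, 25]
3 → replaces 25 → [1, 2, 3]
21 → extends → [1, 2, 3, 21]
9 → replaces 21 → [1, 2, 3, 9]
11 → extends → [1, 2, 3, 9, 11]
Longest non-decreasing subsequence has length 5, so deletions = 12 − 5 = 7.

7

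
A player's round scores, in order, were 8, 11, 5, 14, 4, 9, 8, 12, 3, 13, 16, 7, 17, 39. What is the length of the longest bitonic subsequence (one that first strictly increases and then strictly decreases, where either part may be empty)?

inc[i] = longest strictly increasing subsequence ending at i; dec[i] = longest strictly decreasing subsequence starting at i:
i:      1  2  3  4  5  6  7  8  9 10 11 12 13 14
a[i]:   8 11  5 14  4  9  8 12  3 13 16  7 17 39
inc:    1  2  1  3  1  2  2  3  1  4  5  2  6  7
dec:    4  4  3  4  2  3  2  2  1  2  2  1  1  1
Best peak at i=14 (value 39): inc=7, dec=1, length 7+1−1 = 7.

7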